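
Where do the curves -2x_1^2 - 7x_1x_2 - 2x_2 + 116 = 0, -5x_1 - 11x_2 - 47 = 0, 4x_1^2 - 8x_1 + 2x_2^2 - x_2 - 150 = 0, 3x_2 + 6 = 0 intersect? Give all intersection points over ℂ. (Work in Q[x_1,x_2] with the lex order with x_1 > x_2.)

Compute a lex Gröbner basis by Buchberger's algorithm.
f_1 = -2x_1^2 - 7x_1x_2 - 2x_2 + 116, LT = x_1^2.
f_2 = -5x_1 - 11x_2 - 47, LT = x_1.
f_3 = 4x_1^2 - 8x_1 + 2x_2^2 - x_2 - 150, LT = x_1^2.
f_4 = 3x_2 + 6, LT = x_2.

S(f_1,f_2): lcm = x_1^2. S = 13/10x_1x_2 - 47/5x_1 + x_2 - 58.
  leading term x_1x_2: subtract (-13/50x_2)·f_2 from 13/10x_1x_2 - 47/5x_1 + x_2 - 58 → -47/5x_1 - 143/50x_2^2 - 561/50x_2 - 58
  leading term x_1: subtract (47/25)·f_2 from -47/5x_1 - 143/50x_2^2 - 561/50x_2 - 58 → -143/50x_2^2 + 473/50x_2 + 759/25
  leading term x_2^2: subtract (-143/150x_2)·f_4 from -143/50x_2^2 + 473/50x_2 + 759/25 → 759/50x_2 + 759/25
  leading term x_2: subtract (253/50)·f_4 from 759/50x_2 + 759/25 → 0
  remainder 0.

S(f_1,f_3): lcm = x_1^2. S = 7/2x_1x_2 + 2x_1 - 1/2x_2^2 + 5/4x_2 - 41/2.
  leading term x_1x_2: subtract (-7/10x_2)·f_2 from 7/2x_1x_2 + 2x_1 - 1/2x_2^2 + 5/4x_2 - 41/2 → 2x_1 - 41/5x_2^2 - 633/20x_2 - 41/2
  leading term x_1: subtract (-2/5)·f_2 from 2x_1 - 41/5x_2^2 - 633/20x_2 - 41/2 → -41/5x_2^2 - 721/20x_2 - 393/10
  leading term x_2^2: subtract (-41/15x_2)·f_4 from -41/5x_2^2 - 721/20x_2 - 393/10 → -393/20x_2 - 393/10
  leading term x_2: subtract (-131/20)·f_4 from -393/20x_2 - 393/10 → 0
  remainder 0.

S(f_1,f_4): leading monomials are coprime, so the S-polynomial reduces to 0 (Buchberger's first criterion).
S(f_2,f_3): lcm = x_1^2. S = 11/5x_1x_2 + 57/5x_1 - 1/2x_2^2 + 1/4x_2 + 75/2.
  leading term x_1x_2: subtract (-11/25x_2)·f_2 from 11/5x_1x_2 + 57/5x_1 - 1/2x_2^2 + 1/4x_2 + 75/2 → 57/5x_1 - 267/50x_2^2 - 2043/100x_2 + 75/2
  leading term x_1: subtract (-57/25)·f_2 from 57/5x_1 - 267/50x_2^2 - 2043/100x_2 + 75/2 → -267/50x_2^2 - 4551/100x_2 - 3483/50
  leading term x_2^2: subtract (-89/50x_2)·f_4 from -267/50x_2^2 - 4551/100x_2 - 3483/50 → -3483/100x_2 - 3483/50
  leading term x_2: subtract (-1161/100)·f_4 from -3483/100x_2 - 3483/50 → 0
  remainder 0.

S(f_2,f_4): leading monomials are coprime, so the S-polynomial reduces to 0 (Buchberger's first criterion).
S(f_3,f_4): leading monomials are coprime, so the S-polynomial reduces to 0 (Buchberger's first criterion).
Every S-polynomial of the final basis reduces to 0, so we have a Gröbner basis.
Inter-reduce: drop elements whose leading term is divisible by another's, tail-reduce, and make monic.
Reduced Gröbner basis: {x_1 + 5, x_2 + 2}.

The lex basis is triangular: the last element involves only x_2. Solving x_2 + 2 = 0 gives x_2 ∈ {-2}; substituting each value into the earlier elements determines the remaining variables.
  x_2 = -2: the earlier basis element becomes x_1 + 5 = 0, giving x_1 = -5 — point (-5, -2).
Substituting each solution back into the original system confirms all equations vanish.

{(-5, -2)}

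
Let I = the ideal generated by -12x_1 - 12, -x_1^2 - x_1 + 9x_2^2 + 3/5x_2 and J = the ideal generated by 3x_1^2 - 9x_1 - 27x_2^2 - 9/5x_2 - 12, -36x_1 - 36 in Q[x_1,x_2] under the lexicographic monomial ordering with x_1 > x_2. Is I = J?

Since reduced Gröbner bases are canonical representatives of ideals under a given ordering, it suffices to compute and compare them.
Buchberger on the first generating set:
f_1 = -12x_1 - 12, LT = x_1.
f_2 = -x_1^2 - x_1 + 9x_2^2 + 3/5x_2, LT = x_1^2.

S(f_1,f_2): lcm = x_1^2. S = 9x_2^2 + 3/5x_2.
  leading term x_2^2: no divisor's leading term divides it; move 9x_2^2 to the remainder.
  leading term x_2: no divisor's leading term divides it; move 3/5x_2 to the remainder.
  remainder 9x_2^2 + 3/5x_2 ≠ 0; add g_3 = 9x_2^2 + 3/5x_2 to the basis.

S(f_1,g_3): leading monomials are coprime, so the S-polynomial reduces to 0 (Buchberger's first criterion).
S(f_2,g_3): leading monomials are coprime, so the S-polynomial reduces to 0 (Buchberger's first criterion).
Every S-polynomial of the final basis reduces to 0, so we have a Gröbner basis.
Inter-reduce: drop elements whose leading term is divisible by another's, tail-reduce, and make monic.
Reduced Gröbner basis: {x_1 + 1, x_2^2 + 1/15x_2}.

Buchberger on the second generating set:
h_1 = 3x_1^2 - 9x_1 - 27x_2^2 - 9/5x_2 - 12, LT = x_1^2.
h_2 = -36x_1 - 36, LT = x_1.

S(h_1,h_2): lcm = x_1^2. S = -4x_1 - 9x_2^2 - 3/5x_2 - 4.
  leading term x_1: subtract (1/9)·h_2 from -4x_1 - 9x_2^2 - 3/5x_2 - 4 → -9x_2^2 - 3/5x_2
  leading term x_2^2: no divisor's leading term divides it; move -9x_2^2 to the remainder.
  leading term x_2: no divisor's leading term divides it; move -3/5x_2 to the remainder.
  remainder -9x_2^2 - 3/5x_2 ≠ 0; add k_3 = -9x_2^2 - 3/5x_2 to the basis.

S(h_1,k_3): leading monomials are coprime, so the S-polynomial reduces to 0 (Buchberger's first criterion).
S(h_2,k_3): leading monomials are coprime, so the S-polynomial reduces to 0 (Buchberger's first criterion).
Every S-polynomial of the final basis reduces to 0, so we have a Gröbner basis.
Inter-reduce: drop elements whose leading term is divisible by another's, tail-reduce, and make monic.
Reduced Gröbner basis: {x_1 + 1, x_2^2 + 1/15x_2}.

Same reduced basis, so the two generating sets span the same ideal.

Yes, the ideals are equal.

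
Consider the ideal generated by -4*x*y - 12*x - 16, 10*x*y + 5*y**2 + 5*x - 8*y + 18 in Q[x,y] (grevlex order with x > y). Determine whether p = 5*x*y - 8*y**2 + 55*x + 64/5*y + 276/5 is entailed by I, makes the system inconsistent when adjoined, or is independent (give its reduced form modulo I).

5*x*y - 8*y**2 + 55*x + 64/5*y + 276/5 lies in I (it reduces to 0).

First compute the reduced Gröbner basis of I by Buchberger's algorithm.
f_1 = -4*x*y - 12*x - 16, LT = x*y.
f_2 = 10*x*y + 5*y**2 + 5*x - 8*y + 18, LT = x*y.

S(f_1,f_2): lcm = x*y. S = -1/2*y**2 + 5/2*x + 4/5*y + 11/5.
  reduce S modulo (f_1, f_2):
  remainder -1/2*y**2 + 5/2*x + 4/5*y + 11/5 ≠ 0; add h_3 = -1/2*y**2 + 5/2*x + 4/5*y + 11/5 to the basis.

S(f_1,h_3): lcm = x*y**2. S = 5*x**2 + 23/5*x*y + 22/5*x + 4*y.
  reduce S modulo (f_1, f_2, h_3):
  remainder 5*x**2 - 47/5*x + 4*y - 92/5 ≠ 0; add h_4 = 5*x**2 - 47/5*x + 4*y - 92/5 to the basis.

The other S-polynomials (S(f_2,h_3), S(f_1,h_4), S(f_2,h_4), S(h_3,h_4)) all reduce to 0 modulo the current basis, so we have a Gröbner basis.
Inter-reduce: drop elements whose leading term is divisible by another's, tail-reduce, and make monic.
Reduced Gröbner basis: {x**2 - 47/25*x + 4/5*y - 92/25, x*y + 3*x + 4, y**2 - 5*x - 8/5*y - 22/5}.
Label its elements g_1 = x**2 - 47/25*x + 4/5*y - 92/25, g_2 = x*y + 3*x + 4, g_3 = y**2 - 5*x - 8/5*y - 22/5.

Reduce p = 5*x*y - 8*y**2 + 55*x + 64/5*y + 276/5 modulo G:
  leading term x*y: subtract (5)·g_2 from 5*x*y - 8*y**2 + 55*x + 64/5*y + 276/5 → -8*y**2 + 40*x + 64/5*y + 176/5
  leading term y**2: subtract (-8)·g_3 from -8*y**2 + 40*x + 64/5*y + 176/5 → 0
  normal form = 0.
Since the normal form is 0, p ∈ I.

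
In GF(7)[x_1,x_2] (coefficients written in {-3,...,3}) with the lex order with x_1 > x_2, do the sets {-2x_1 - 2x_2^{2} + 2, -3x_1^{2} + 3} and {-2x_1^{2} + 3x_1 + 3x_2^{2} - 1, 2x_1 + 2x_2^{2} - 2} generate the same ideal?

Yes, the ideals are equal.

Two ideals are equal iff their reduced Gröbner bases coincide (the reduced basis is unique for a fixed ordering).
Buchberger on the first generating set:
f_1 = -2x_1 - 2x_2^{2} + 2, LT = x_1.
f_2 = -3x_1^{2} + 3, LT = x_1^{2}.

S(f_1,f_2): lcm = x_1^{2}. S = x_1x_2^{2} - x_1 + 1.
  leading term x_1x_2^{2}: subtract (3x_2^{2})·f_1 from x_1x_2^{2} - x_1 + 1 → -x_1 - x_2^{4} + x_2^{2} + 1
  leading term x_1: subtract (-3)·f_1 from -x_1 - x_2^{4} + x_2^{2} + 1 → -x_2^{4} + 2x_2^{2}
  leading term x_2^{4}: no divisor's leading term divides it; move -x_2^{4} to the remainder.
  leading term x_2^{2}: no divisor's leading term divides it; move 2x_2^{2} to the remainder.
  remainder -x_2^{4} + 2x_2^{2} ≠ 0; add g_3 = -x_2^{4} + 2x_2^{2} to the basis.

S(f_1,g_3): leading monomials are coprime, so the S-polynomial reduces to 0 (Buchberger's first criterion).
S(f_2,g_3): leading monomials are coprime, so the S-polynomial reduces to 0 (Buchberger's first criterion).
Every S-polynomial of the final basis reduces to 0, so we have a Gröbner basis.
Inter-reduce: drop elements whose leading term is divisible by another's, tail-reduce, and make monic.
Reduced Gröbner basis: {x_1 + x_2^{2} - 1, x_2^{4} - 2x_2^{2}}.

Buchberger on the second generating set:
h_1 = -2x_1^{2} + 3x_1 + 3x_2^{2} - 1, LT = x_1^{2}.
h_2 = 2x_1 + 2x_2^{2} - 2, LT = x_1.

S(h_1,h_2): lcm = x_1^{2}. S = -x_1x_2^{2} + 3x_1 + 2x_2^{2} - 3.
  leading term x_1x_2^{2}: subtract (3x_2^{2})·h_2 from -x_1x_2^{2} + 3x_1 + 2x_2^{2} - 3 → 3x_1 + x_2^{4} + x_2^{2} - 3
  leading term x_1: subtract (-2)·h_2 from 3x_1 + x_2^{4} + x_2^{2} - 3 → x_2^{4} - 2x_2^{2}
  leading term x_2^{4}: no divisor's leading term divides it; move x_2^{4} to the remainder.
  leading term x_2^{2}: no divisor's leading term divides it; move -2x_2^{2} to the remainder.
  remainder x_2^{4} - 2x_2^{2} ≠ 0; add k_3 = x_2^{4} - 2x_2^{2} to the basis.

S(h_1,k_3): leading monomials are coprime, so the S-polynomial reduces to 0 (Buchberger's first criterion).
S(h_2,k_3): leading monomials are coprime, so the S-polynomial reduces to 0 (Buchberger's first criterion).
Every S-polynomial of the final basis reduces to 0, so we have a Gröbner basis.
Inter-reduce: drop elements whose leading term is divisible by another's, tail-reduce, and make monic.
Reduced Gröbner basis: {x_1 + x_2^{2} - 1, x_2^{4} - 2x_2^{2}}.

These coincide, so the ideals are equal.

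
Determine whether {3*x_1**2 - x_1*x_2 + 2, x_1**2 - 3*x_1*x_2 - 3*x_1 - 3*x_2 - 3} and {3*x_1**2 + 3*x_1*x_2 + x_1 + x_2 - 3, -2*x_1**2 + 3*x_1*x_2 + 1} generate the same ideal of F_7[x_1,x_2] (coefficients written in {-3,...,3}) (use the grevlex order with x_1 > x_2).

Since reduced Gröbner bases are canonical representatives of ideals under a given ordering, it suffices to compute and compare them.
Buchberger on the first generating set:
f_1 = 3*x_1**2 - x_1*x_2 + 2, LT = x_1**2.
f_2 = x_1**2 - 3*x_1*x_2 - 3*x_1 - 3*x_2 - 3, LT = x_1**2.

S(f_1,f_2): lcm = x_1**2. S = -2*x_1*x_2 + 3*x_1 + 3*x_2 - 1.
  reduce S modulo (f_1, f_2):
  remainder -2*x_1*x_2 + 3*x_1 + 3*x_2 - 1 ≠ 0; add g_3 = -2*x_1*x_2 + 3*x_1 + 3*x_2 - 1 to the basis.

S(f_1,g_3): lcm = x_1**2*x_2. S = 2*x_1*x_2**2 - 2*x_1**2 - 2*x_1*x_2 + 3*x_1 + 3*x_2.
  reduce S modulo (f_1, f_2, g_3):
  remainder 3*x_2**2 - x_2 ≠ 0; add g_4 = 3*x_2**2 - x_2 to the basis.

The other S-polynomials (S(f_2,g_3), S(f_1,g_4), S(f_2,g_4), S(g_3,g_4)) all reduce to 0 modulo the current basis, so we have a Gröbner basis.
Inter-reduce: drop elements whose leading term is divisible by another's, tail-reduce, and make monic.
Reduced Gröbner basis: {x_1**2 + 3*x_1 + 3*x_2 + 2, x_1*x_2 + 2*x_1 + 2*x_2 - 3, x_2**2 + 2*x_2}.

Buchberger on the second generating set:
h_1 = 3*x_1**2 + 3*x_1*x_2 + x_1 + x_2 - 3, LT = x_1**2.
h_2 = -2*x_1**2 + 3*x_1*x_2 + 1, LT = x_1**2.

S(h_1,h_2): lcm = x_1**2. S = -x_1*x_2 - 2*x_1 - 2*x_2 + 3.
  reduce S modulo (h_1, h_2):
  remainder -x_1*x_2 - 2*x_1 - 2*x_2 + 3 ≠ 0; add k_3 = -x_1*x_2 - 2*x_1 - 2*x_2 + 3 to the basis.

S(h_1,k_3): lcm = x_1**2*x_2. S = x_1*x_2**2 - 2*x_1**2 + 3*x_1*x_2 - 2*x_2**2 + 3*x_1 - x_2.
  reduce S modulo (h_1, h_2, k_3):
  remainder 3*x_2**2 - x_2 ≠ 0; add k_4 = 3*x_2**2 - x_2 to the basis.

The other S-polynomials (S(h_2,k_3), S(h_1,k_4), S(h_2,k_4), S(k_3,k_4)) all reduce to 0 modulo the current basis, so we have a Gröbner basis.
Inter-reduce: drop elements whose leading term is divisible by another's, tail-reduce, and make monic.
Reduced Gröbner basis: {x_1**2 + 3*x_1 + 3*x_2 + 2, x_1*x_2 + 2*x_1 + 2*x_2 - 3, x_2**2 + 2*x_2}.

Same reduced basis, so the two generating sets span the same ideal.

Yes, the ideals are equal.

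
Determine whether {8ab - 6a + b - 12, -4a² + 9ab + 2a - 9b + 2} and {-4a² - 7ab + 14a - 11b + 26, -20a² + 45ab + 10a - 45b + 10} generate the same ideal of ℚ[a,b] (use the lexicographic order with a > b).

Yes, the ideals are equal.

Equality of ideals is decidable: compute both reduced Gröbner bases (unique for the ordering) and check whether they agree.
Buchberger on the first generating set:
f_1 = 8ab - 6a + b - 12, LT = ab.
f_2 = -4a² + 9ab + 2a - 9b + 2, LT = a².

S(f_1,f_2): lcm = a²b. S = -¾a² + 9/4ab² + ⅝ab - 3/2a - 9/4b² + ½b.
  leading term a²: subtract (3/16)·f_2 from -¾a² + 9/4ab² + ⅝ab - 3/2a - 9/4b² + ½b → 9/4ab² - 17/16ab - 15/8a - 9/4b² + 35/16b - ⅜
  leading term ab²: subtract (9/32b)·f_1 from 9/4ab² - 17/16ab - 15/8a - 9/4b² + 35/16b - ⅜ → ⅝ab - 15/8a - 81/32b² + 89/16b - ⅜
  leading term ab: subtract (5/64)·f_1 from ⅝ab - 15/8a - 81/32b² + 89/16b - ⅜ → -45/32a - 81/32b² + 351/64b + 9/16
  leading term a: no divisor's leading term divides it; move -45/32a to the remainder.
  leading term b²: no divisor's leading term divides it; move -81/32b² to the remainder.
  leading term b: no divisor's leading term divides it; move 351/64b to the remainder.
  leading term 1: no divisor's leading term divides it; move 9/16 to the remainder.
  remainder -45/32a - 81/32b² + 351/64b + 9/16 ≠ 0; add g_3 = -45/32a - 81/32b² + 351/64b + 9/16 to the basis.

S(f_1,g_3): lcm = ab. S = -¾a - 9/5b³ + 39/10b² + 21/40b - 3/2.
  leading term a: subtract (8/15)·g_3 from -¾a - 9/5b³ + 39/10b² + 21/40b - 3/2 → -9/5b³ + 21/4b² - 12/5b - 9/5
  leading term b³: no divisor's leading term divides it; move -9/5b³ to the remainder.
  leading term b²: no divisor's leading term divides it; move 21/4b² to the remainder.
  leading term b: no divisor's leading term divides it; move -12/5b to the remainder.
  leading term 1: no divisor's leading term divides it; move -9/5 to the remainder.
  remainder -9/5b³ + 21/4b² - 12/5b - 9/5 ≠ 0; add g_4 = -9/5b³ + 21/4b² - 12/5b - 9/5 to the basis.

The other S-polynomials (S(f_2,g_3), S(f_1,g_4), S(f_2,g_4), S(g_3,g_4)) all reduce to 0 modulo the current basis, so we have a Gröbner basis.
Inter-reduce: drop elements whose leading term is divisible by another's, tail-reduce, and make monic.
Reduced Gröbner basis: {a + 9/5b² - 39/10b - ⅖, b³ - 35/12b² + 4/3b + 1}.

Buchberger on the second generating set:
h_1 = -4a² - 7ab + 14a - 11b + 26, LT = a².
h_2 = -20a² + 45ab + 10a - 45b + 10, LT = a².

S(h_1,h_2): lcm = a². S = 4ab - 3a + ½b - 6.
  leading term ab: no divisor's leading term divides it; move 4ab to the remainder.
  leading term a: no divisor's leading term divides it; move -3a to the remainder.
  leading term b: no divisor's leading term divides it; move ½b to the remainder.
  leading term 1: no divisor's leading term divides it; move -6 to the remainder.
  remainder 4ab - 3a + ½b - 6 ≠ 0; add k_3 = 4ab - 3a + ½b - 6 to the basis.

S(h_1,k_3): lcm = a²b. S = ¾a² + 7/4ab² - 29/8ab + 3/2a + 11/4b² - 13/2b.
  leading term a²: subtract (-3/16)·h_1 from ¾a² + 7/4ab² - 29/8ab + 3/2a + 11/4b² - 13/2b → 7/4ab² - 79/16ab + 33/8a + 11/4b² - 137/16b + 39/8
  leading term ab²: subtract (7/16b)·k_3 from 7/4ab² - 79/16ab + 33/8a + 11/4b² - 137/16b + 39/8 → -29/8ab + 33/8a + 81/32b² - 95/16b + 39/8
  leading term ab: subtract (-29/32)·k_3 from -29/8ab + 33/8a + 81/32b² - 95/16b + 39/8 → 45/32a + 81/32b² - 351/64b - 9/16
  leading term a: no divisor's leading term divides it; move 45/32a to the remainder.
  leading term b²: no divisor's leading term divides it; move 81/32b² to the remainder.
  leading term b: no divisor's leading term divides it; move -351/64b to the remainder.
  leading term 1: no divisor's leading term divides it; move -9/16 to the remainder.
  remainder 45/32a + 81/32b² - 351/64b - 9/16 ≠ 0; add k_4 = 45/32a + 81/32b² - 351/64b - 9/16 to the basis.

S(k_3,k_4): lcm = ab. S = -¾a - 9/5b³ + 39/10b² + 21/40b - 3/2.
  leading term a: subtract (-8/15)·k_4 from -¾a - 9/5b³ + 39/10b² + 21/40b - 3/2 → -9/5b³ + 21/4b² - 12/5b - 9/5
  leading term b³: no divisor's leading term divides it; move -9/5b³ to the remainder.
  leading term b²: no divisor's leading term divides it; move 21/4b² to the remainder.
  leading term b: no divisor's leading term divides it; move -12/5b to the remainder.
  leading term 1: no divisor's leading term divides it; move -9/5 to the remainder.
  remainder -9/5b³ + 21/4b² - 12/5b - 9/5 ≠ 0; add k_5 = -9/5b³ + 21/4b² - 12/5b - 9/5 to the basis.

The other S-polynomials (S(h_2,k_3), S(h_1,k_4), S(h_2,k_4), S(h_1,k_5), S(h_2,k_5), S(k_3,k_5), S(k_4,k_5)) all reduce to 0 modulo the current basis, so we have a Gröbner basis.
Inter-reduce: drop elements whose leading term is divisible by another's, tail-reduce, and make monic.
Reduced Gröbner basis: {a + 9/5b² - 39/10b - ⅖, b³ - 35/12b² + 4/3b + 1}.

These coincide, so the ideals are equal.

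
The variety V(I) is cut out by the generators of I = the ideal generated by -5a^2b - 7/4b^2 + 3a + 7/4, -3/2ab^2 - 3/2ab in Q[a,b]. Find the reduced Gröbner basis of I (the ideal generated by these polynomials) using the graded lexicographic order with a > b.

f_1 = -5a^2b - 7/4b^2 + 3a + 7/4, LT = a^2b.
f_2 = -3/2ab^2 - 3/2ab, LT = ab^2.

S(f_1,f_2): lcm = a^2b^2. S = -a^2b + 7/20b^3 - 3/5ab - 7/20b.
  leading term a^2b: subtract (1/5)·f_1 from -a^2b + 7/20b^3 - 3/5ab - 7/20b → 7/20b^3 - 3/5ab + 7/20b^2 - 3/5a - 7/20b - 7/20
  leading term b^3: no divisor's leading term divides it; move 7/20b^3 to the remainder.
  leading term ab: no divisor's leading term divides it; move -3/5ab to the remainder.
  leading term b^2: no divisor's leading term divides it; move 7/20b^2 to the remainder.
  leading term a: no divisor's leading term divides it; move -3/5a to the remainder.
  leading term b: no divisor's leading term divides it; move -7/20b to the remainder.
  leading term 1: no divisor's leading term divides it; move -7/20 to the remainder.
  remainder 7/20b^3 - 3/5ab + 7/20b^2 - 3/5a - 7/20b - 7/20 ≠ 0; add g_3 = 7/20b^3 - 3/5ab + 7/20b^2 - 3/5a - 7/20b - 7/20 to the basis.

S(f_1,g_3): lcm = a^2b^3. S = 12/7a^3b - a^2b^2 + 7/20b^4 + 12/7a^3 + a^2b - 3/5ab^2 + a^2 - 7/20b^2.
  leading term a^3b: subtract (-12/35a)·f_1 from 12/7a^3b - a^2b^2 + 7/20b^4 + 12/7a^3 + a^2b - 3/5ab^2 + a^2 - 7/20b^2 → -a^2b^2 + 7/20b^4 + 12/7a^3 + a^2b - 6/5ab^2 + 71/35a^2 - 7/20b^2 + 3/5a
  leading term a^2b^2: subtract (1/5b)·f_1 from -a^2b^2 + 7/20b^4 + 12/7a^3 + a^2b - 6/5ab^2 + 71/35a^2 - 7/20b^2 + 3/5a → 7/20b^4 + 12/7a^3 + a^2b - 6/5ab^2 + 7/20b^3 + 71/35a^2 - 3/5ab - 7/20b^2 + 3/5a - 7/20b
  leading term b^4: subtract (b)·g_3 from 7/20b^4 + 12/7a^3 + a^2b - 6/5ab^2 + 7/20b^3 + 71/35a^2 - 3/5ab - 7/20b^2 + 3/5a - 7/20b → 12/7a^3 + a^2b - 3/5ab^2 + 71/35a^2 + 3/5a
  leading term a^3: no divisor's leading term divides it; move 12/7a^3 to the remainder.
  leading term a^2b: subtract (-1/5)·f_1 from a^2b - 3/5ab^2 + 71/35a^2 + 3/5a → -3/5ab^2 + 71/35a^2 - 7/20b^2 + 6/5a + 7/20
  leading term ab^2: subtract (2/5)·f_2 from -3/5ab^2 + 71/35a^2 - 7/20b^2 + 6/5a + 7/20 → 71/35a^2 + 3/5ab - 7/20b^2 + 6/5a + 7/20
  leading term a^2: no divisor's leading term divides it; move 71/35a^2 to the remainder.
  leading term ab: no divisor's leading term divides it; move 3/5ab to the remainder.
  leading term b^2: no divisor's leading term divides it; move -7/20b^2 to the remainder.
  leading term a: no divisor's leading term divides it; move 6/5a to the remainder.
  leading term 1: no divisor's leading term divides it; move 7/20 to the remainder.
  remainder 12/7a^3 + 71/35a^2 + 3/5ab - 7/20b^2 + 6/5a + 7/20 ≠ 0; add g_4 = 12/7a^3 + 71/35a^2 + 3/5ab - 7/20b^2 + 6/5a + 7/20 to the basis.

S(f_2,g_3): lcm = ab^3. S = 12/7a^2b + 12/7a^2 + ab + a.
  leading term a^2b: subtract (-12/35)·f_1 from 12/7a^2b + 12/7a^2 + ab + a → 12/7a^2 + ab - 3/5b^2 + 71/35a + 3/5
  leading term a^2: no divisor's leading term divides it; move 12/7a^2 to the remainder.
  leading term ab: no divisor's leading term divides it; move ab to the remainder.
  leading term b^2: no divisor's leading term divides it; move -3/5b^2 to the remainder.
  leading term a: no divisor's leading term divides it; move 71/35a to the remainder.
  leading term 1: no divisor's leading term divides it; move 3/5 to the remainder.
  remainder 12/7a^2 + ab - 3/5b^2 + 71/35a + 3/5 ≠ 0; add g_5 = 12/7a^2 + ab - 3/5b^2 + 71/35a + 3/5 to the basis.

S(f_1,g_4): lcm = a^3b. S = -71/60a^2b + 49/240b^3 - 3/5a^2 - 7/10ab - 7/20a - 49/240b.
  leading term a^2b: subtract (71/300)·f_1 from -71/60a^2b + 49/240b^3 - 3/5a^2 - 7/10ab - 7/20a - 49/240b → 49/240b^3 - 3/5a^2 - 7/10ab + 497/1200b^2 - 53/50a - 49/240b - 497/1200
  leading term b^3: subtract (7/12)·g_3 from 49/240b^3 - 3/5a^2 - 7/10ab + 497/1200b^2 - 53/50a - 49/240b - 497/1200 → -3/5a^2 - 7/20ab + 21/100b^2 - 71/100a - 21/100
  leading term a^2: subtract (-7/20)·g_5 from -3/5a^2 - 7/20ab + 21/100b^2 - 71/100a - 21/100 → 0
  remainder 0.

S(f_2,g_4): lcm = a^3b^2. S = a^3b - 71/60a^2b^2 - 7/20ab^3 + 49/240b^4 - 7/10ab^2 - 49/240b^2.
  leading term a^3b: subtract (-1/5a)·f_1 from a^3b - 71/60a^2b^2 - 7/20ab^3 + 49/240b^4 - 7/10ab^2 - 49/240b^2 → -71/60a^2b^2 - 7/20ab^3 + 49/240b^4 - 21/20ab^2 + 3/5a^2 - 49/240b^2 + 7/20a
  leading term a^2b^2: subtract (71/300b)·f_1 from -71/60a^2b^2 - 7/20ab^3 + 49/240b^4 - 21/20ab^2 + 3/5a^2 - 49/240b^2 + 7/20a → -7/20ab^3 + 49/240b^4 - 21/20ab^2 + 497/1200b^3 + 3/5a^2 - 71/100ab - 49/240b^2 + 7/20a - 497/1200b
  leading term ab^3: subtract (7/30b)·f_2 from -7/20ab^3 + 49/240b^4 - 21/20ab^2 + 497/1200b^3 + 3/5a^2 - 71/100ab - 49/240b^2 + 7/20a - 497/1200b → 49/240b^4 - 7/10ab^2 + 497/1200b^3 + 3/5a^2 - 71/100ab - 49/240b^2 + 7/20a - 497/1200b
  leading term b^4: subtract (7/12b)·g_3 from 49/240b^4 - 7/10ab^2 + 497/1200b^3 + 3/5a^2 - 71/100ab - 49/240b^2 + 7/20a - 497/1200b → -7/20ab^2 + 21/100b^3 + 3/5a^2 - 9/25ab + 7/20a - 21/100b
  leading term ab^2: subtract (7/30)·f_2 from -7/20ab^2 + 21/100b^3 + 3/5a^2 - 9/25ab + 7/20a - 21/100b → 21/100b^3 + 3/5a^2 - 1/100ab + 7/20a - 21/100b
  leading term b^3: subtract (3/5)·g_3 from 21/100b^3 + 3/5a^2 - 1/100ab + 7/20a - 21/100b → 3/5a^2 + 7/20ab - 21/100b^2 + 71/100a + 21/100
  leading term a^2: subtract (7/20)·g_5 from 3/5a^2 + 7/20ab - 21/100b^2 + 71/100a + 21/100 → 0
  remainder 0.

S(g_3,g_4): leading monomials are coprime, so the S-polynomial reduces to 0 (Buchberger's first criterion).
S(f_1,g_5): lcm = a^2b. S = -7/12ab^2 + 7/20b^3 - 71/60ab + 7/20b^2 - 3/5a - 7/20b - 7/20.
  leading term ab^2: subtract (7/18)·f_2 from -7/12ab^2 + 7/20b^3 - 71/60ab + 7/20b^2 - 3/5a - 7/20b - 7/20 → 7/20b^3 - 3/5ab + 7/20b^2 - 3/5a - 7/20b - 7/20
  leading term b^3: subtract (1)·g_3 from 7/20b^3 - 3/5ab + 7/20b^2 - 3/5a - 7/20b - 7/20 → 0
  remainder 0.

S(f_2,g_5): lcm = a^2b^2. S = -7/12ab^3 + 7/20b^4 + a^2b - 71/60ab^2 - 7/20b^2.
  leading term ab^3: subtract (7/18b)·f_2 from -7/12ab^3 + 7/20b^4 + a^2b - 71/60ab^2 - 7/20b^2 → 7/20b^4 + a^2b - 3/5ab^2 - 7/20b^2
  leading term b^4: subtract (b)·g_3 from 7/20b^4 + a^2b - 3/5ab^2 - 7/20b^2 → a^2b - 7/20b^3 + 3/5ab + 7/20b
  leading term a^2b: subtract (-1/5)·f_1 from a^2b - 7/20b^3 + 3/5ab + 7/20b → -7/20b^3 + 3/5ab - 7/20b^2 + 3/5a + 7/20b + 7/20
  leading term b^3: subtract (-1)·g_3 from -7/20b^3 + 3/5ab - 7/20b^2 + 3/5a + 7/20b + 7/20 → 0
  remainder 0.

S(g_3,g_5): leading monomials are coprime, so the S-polynomial reduces to 0 (Buchberger's first criterion).
S(g_4,g_5): lcm = a^3. S = -7/12a^2b + 7/20ab^2 + 7/20ab - 49/240b^2 + 7/20a + 49/240.
  leading term a^2b: subtract (7/60)·f_1 from -7/12a^2b + 7/20ab^2 + 7/20ab - 49/240b^2 + 7/20a + 49/240 → 7/20ab^2 + 7/20ab
  leading term ab^2: subtract (-7/30)·f_2 from 7/20ab^2 + 7/20ab → 0
  remainder 0.

Every S-polynomial of the final basis reduces to 0, so we have a Gröbner basis.
Inter-reduce: drop elements whose leading term is divisible by another's, tail-reduce, and make monic.

G = {ab^2 + ab, b^3 - 12/7ab + b^2 - 12/7a - b - 1, a^2 + 7/12ab - 7/20b^2 + 71/60a + 7/20}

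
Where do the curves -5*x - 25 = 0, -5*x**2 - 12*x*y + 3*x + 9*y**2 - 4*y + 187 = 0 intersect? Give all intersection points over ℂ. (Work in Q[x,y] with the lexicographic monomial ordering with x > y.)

{(-5, -47/9), (-5, -1)}

Compute a lex Gröbner basis by Buchberger's algorithm.
f_1 = -5*x - 25, LT = x.
f_2 = -5*x**2 - 12*x*y + 3*x + 9*y**2 - 4*y + 187, LT = x**2.

S(f_1,f_2): lcm = x**2. S = -12/5*x*y + 28/5*x + 9/5*y**2 - 4/5*y + 187/5.
  reduce S modulo (f_1, f_2):
  remainder 9/5*y**2 + 56/5*y + 47/5 ≠ 0; add h_3 = 9/5*y**2 + 56/5*y + 47/5 to the basis.

The other S-polynomials (S(f_1,h_3), S(f_2,h_3)) all reduce to 0 modulo the current basis, so we have a Gröbner basis.
Inter-reduce: drop elements whose leading term is divisible by another's, tail-reduce, and make monic.
Reduced Gröbner basis: {x + 5, y**2 + 56/9*y + 47/9}.

Elimination: the polynomial y**2 + 56/9*y + 47/9 lies in the elimination ideal for y, so y ∈ {-47/9, -1}. For each such y, the remaining basis elements (now univariate) give the rest of the solution.
  y = -47/9: the earlier basis element becomes x + 5 = 0, giving x = -5 — point (-5, -47/9).
  y = -1: the earlier basis element becomes x + 5 = 0, giving x = -5 — point (-5, -1).
Zero-dimensionality of the ideal guarantees finitely many solutions over ℂ.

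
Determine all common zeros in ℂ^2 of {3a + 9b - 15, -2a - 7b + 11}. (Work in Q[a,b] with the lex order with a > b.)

Compute a lex Gröbner basis by Buchberger's algorithm.
f_1 = 3a + 9b - 15, LT = a.
f_2 = -2a - 7b + 11, LT = a.

S(f_1,f_2): lcm = a. S = -1/2b + 1/2.
  leading term b: no divisor's leading term divides it; move -1/2b to the remainder.
  leading term 1: no divisor's leading term divides it; move 1/2 to the remainder.
  remainder -1/2b + 1/2 ≠ 0; add h_3 = -1/2b + 1/2 to the basis.

S(f_1,h_3): leading monomials are coprime, so the S-polynomial reduces to 0 (Buchberger's first criterion).
S(f_2,h_3): leading monomials are coprime, so the S-polynomial reduces to 0 (Buchberger's first criterion).
Every S-polynomial of the final basis reduces to 0, so we have a Gröbner basis.
Inter-reduce: drop elements whose leading term is divisible by another's, tail-reduce, and make monic.
Reduced Gröbner basis: {a - 2, b - 1}.

From the last basis element, b - 1 = 0, so b takes values in {1}. Each choice, substituted upward through the basis, yields the corresponding point(s) of the solution set.
  b = 1: the earlier basis element becomes a - 2 = 0, giving a = 2 — point (2, 1).
A lex Gröbner basis triangularizes the system, enabling back-substitution.

{(2, 1)}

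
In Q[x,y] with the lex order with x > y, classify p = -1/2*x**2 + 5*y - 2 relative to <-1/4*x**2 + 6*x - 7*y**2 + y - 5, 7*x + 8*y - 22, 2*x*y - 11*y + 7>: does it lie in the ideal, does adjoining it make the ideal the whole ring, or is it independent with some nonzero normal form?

First compute the reduced Gröbner basis of I by Buchberger's algorithm.
f_1 = -1/4*x**2 + 6*x - 7*y**2 + y - 5, LT = x**2.
f_2 = 7*x + 8*y - 22, LT = x.
f_3 = 2*x*y - 11*y + 7, LT = x*y.

S(f_1,f_2): lcm = x**2. S = -8/7*x*y - 146/7*x + 28*y**2 - 4*y + 20.
  reduce S modulo (f_1, f_2, f_3):
  remainder 1436/49*y**2 + 796/49*y - 2232/49 ≠ 0; add h_4 = 1436/49*y**2 + 796/49*y - 2232/49 to the basis.

S(f_1,f_3): lcm = x**2*y. S = -37/2*x*y - 7/2*x + 28*y**3 - 4*y**2 + 20*y.
  reduce S modulo (f_1, f_2, f_3, h_4):
  remainder 7649429/902167*y - 7649429/902167 ≠ 0; add h_5 = 7649429/902167*y - 7649429/902167 to the basis.

The other S-polynomials (S(f_2,f_3), S(f_1,h_4), S(f_2,h_4), S(f_3,h_4), S(f_1,h_5), S(f_2,h_5), S(f_3,h_5), S(h_4,h_5)) all reduce to 0 modulo the current basis, so we have a Gröbner basis.
Inter-reduce: drop elements whose leading term is divisible by another's, tail-reduce, and make monic.
Reduced Gröbner basis: {x - 2, y - 1}.
Label its elements g_1 = x - 2, g_2 = y - 1.

Reduce p = -1/2*x**2 + 5*y - 2 modulo G:
  leading term x**2: subtract (-1/2*x)·g_1 from -1/2*x**2 + 5*y - 2 → -x + 5*y - 2
  leading term x: subtract (-1)·g_1 from -x + 5*y - 2 → 5*y - 4
  leading term y: subtract (5)·g_2 from 5*y - 4 → 1
  leading term 1: no divisor's leading term divides it; move 1 to the remainder.
  normal form = 1.
The normal form is nonzero, so p ∉ I. Since p minus its normal form lies in I, I + (p) = I + (r) where r = 1; decide whether this ideal is the whole ring.
Here r = 1 is a nonzero constant, hence a unit: 1 ∈ I + (p), the Gröbner basis of I + (p) is {1}, and the enlarged system has no common solution — adjoining p is inconsistent.

Adjoining -1/2*x**2 + 5*y - 2 makes the ideal the whole ring: the system is inconsistent.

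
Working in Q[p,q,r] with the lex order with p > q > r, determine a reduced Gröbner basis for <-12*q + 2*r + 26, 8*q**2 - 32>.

The reduced Gröbner basis is the canonical form of the ideal for this ordering.

f_1 = -12*q + 2*r + 26, LT = q.
f_2 = 8*q**2 - 32, LT = q**2.

S(f_1,f_2): lcm = q**2. S = -1/6*q*r - 13/6*q + 4.
  leading term q*r: subtract (1/72*r)·f_1 from -1/6*q*r - 13/6*q + 4 → -13/6*q - 1/36*r**2 - 13/36*r + 4
  leading term q: subtract (13/72)·f_1 from -13/6*q - 1/36*r**2 - 13/36*r + 4 → -1/36*r**2 - 13/18*r - 25/36
  leading term r**2: no divisor's leading term divides it; move -1/36*r**2 to the remainder.
  leading term r: no divisor's leading term divides it; move -13/18*r to the remainder.
  leading term 1: no divisor's leading term divides it; move -25/36 to the remainder.
  remainder -1/36*r**2 - 13/18*r - 25/36 ≠ 0; add g_3 = -1/36*r**2 - 13/18*r - 25/36 to the basis.

The other S-polynomials (S(f_1,g_3), S(f_2,g_3)) all reduce to 0 modulo the current basis, so we have a Gröbner basis.
Inter-reduce: drop elements whose leading term is divisible by another's, tail-reduce, and make monic.

G = {q - 1/6*r - 13/6, r**2 + 26*r + 25}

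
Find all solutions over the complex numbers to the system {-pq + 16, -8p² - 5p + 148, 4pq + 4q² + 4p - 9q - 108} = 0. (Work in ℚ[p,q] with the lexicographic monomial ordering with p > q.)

Compute a lex Gröbner basis by Buchberger's algorithm.
f_1 = -pq + 16, LT = pq.
f_2 = -8p² - 5p + 148, LT = p².
f_3 = 4pq + 4p + 4q² - 9q - 108, LT = pq.

S(f_1,f_2): lcm = p²q. S = -⅝pq - 16p + 37/2q.
  reduce S modulo (f_1, f_2, f_3):
  remainder -16p + 37/2q - 10 ≠ 0; add h_4 = -16p + 37/2q - 10 to the basis.

S(f_1,f_3): lcm = pq. S = -p - q² + 9/4q + 11.
  reduce S modulo (f_1, f_2, f_3, h_4):
  remainder -q² + 35/32q + 93/8 ≠ 0; add h_5 = -q² + 35/32q + 93/8 to the basis.

S(f_2,f_3): lcm = p²q. S = -p² - pq² + 23/8pq + 27p - 37/2q.
  reduce S modulo (f_1, f_2, f_3, h_4, h_5):
  remainder -655/256q + 655/64 ≠ 0; add h_6 = -655/256q + 655/64 to the basis.

The other S-polynomials (S(f_1,h_4), S(f_2,h_4), S(f_3,h_4), S(f_1,h_5), S(f_2,h_5), S(f_3,h_5), S(h_4,h_5), S(f_1,h_6), S(f_2,h_6), S(f_3,h_6), S(h_4,h_6), S(h_5,h_6)) all reduce to 0 modulo the current basis, so we have a Gröbner basis.
Inter-reduce: drop elements whose leading term is divisible by another's, tail-reduce, and make monic.
Reduced Gröbner basis: {p - 4, q - 4}.

From the last basis element, q - 4 = 0, so q takes values in {4}. Each choice, substituted upward through the basis, yields the corresponding point(s) of the solution set.
  q = 4: the earlier basis element becomes p - 4 = 0, giving p = 4 — point (4, 4).

{(4, 4)}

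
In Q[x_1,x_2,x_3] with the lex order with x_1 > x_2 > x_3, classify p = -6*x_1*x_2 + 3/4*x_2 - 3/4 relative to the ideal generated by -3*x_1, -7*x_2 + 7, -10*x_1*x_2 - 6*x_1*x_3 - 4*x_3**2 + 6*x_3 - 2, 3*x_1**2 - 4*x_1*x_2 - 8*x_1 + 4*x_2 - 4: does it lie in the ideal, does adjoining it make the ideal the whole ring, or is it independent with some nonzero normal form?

First compute the reduced Gröbner basis of I by Buchberger's algorithm.
f_1 = -3*x_1, LT = x_1.
f_2 = -7*x_2 + 7, LT = x_2.
f_3 = -10*x_1*x_2 - 6*x_1*x_3 - 4*x_3**2 + 6*x_3 - 2, LT = x_1*x_2.
f_4 = 3*x_1**2 - 4*x_1*x_2 - 8*x_1 + 4*x_2 - 4, LT = x_1**2.

S(f_1,f_2): leading monomials are coprime, so the S-polynomial reduces to 0 (Buchberger's first criterion).
S(f_1,f_3): lcm = x_1*x_2. S = -3/5*x_1*x_3 - 2/5*x_3**2 + 3/5*x_3 - 1/5.
  leading term x_1*x_3: subtract (1/5*x_3)·f_1 from -3/5*x_1*x_3 - 2/5*x_3**2 + 3/5*x_3 - 1/5 → -2/5*x_3**2 + 3/5*x_3 - 1/5
  leading term x_3**2: no divisor's leading term divides it; move -2/5*x_3**2 to the remainder.
  leading term x_3: no divisor's leading term divides it; move 3/5*x_3 to the remainder.
  leading term 1: no divisor's leading term divides it; move -1/5 to the remainder.
  remainder -2/5*x_3**2 + 3/5*x_3 - 1/5 ≠ 0; add h_5 = -2/5*x_3**2 + 3/5*x_3 - 1/5 to the basis.

S(f_1,f_4): lcm = x_1**2. S = 4/3*x_1*x_2 + 8/3*x_1 - 4/3*x_2 + 4/3.
  leading term x_1*x_2: subtract (-4/9*x_2)·f_1 from 4/3*x_1*x_2 + 8/3*x_1 - 4/3*x_2 + 4/3 → 8/3*x_1 - 4/3*x_2 + 4/3
  leading term x_1: subtract (-8/9)·f_1 from 8/3*x_1 - 4/3*x_2 + 4/3 → -4/3*x_2 + 4/3
  leading term x_2: subtract (4/21)·f_2 from -4/3*x_2 + 4/3 → 0
  remainder 0.

S(f_2,f_3): lcm = x_1*x_2. S = -3/5*x_1*x_3 - x_1 - 2/5*x_3**2 + 3/5*x_3 - 1/5.
  leading term x_1*x_3: subtract (1/5*x_3)·f_1 from -3/5*x_1*x_3 - x_1 - 2/5*x_3**2 + 3/5*x_3 - 1/5 → -x_1 - 2/5*x_3**2 + 3/5*x_3 - 1/5
  leading term x_1: subtract (1/3)·f_1 from -x_1 - 2/5*x_3**2 + 3/5*x_3 - 1/5 → -2/5*x_3**2 + 3/5*x_3 - 1/5
  leading term x_3**2: subtract (1)·h_5 from -2/5*x_3**2 + 3/5*x_3 - 1/5 → 0
  remainder 0.

S(f_2,f_4): leading monomials are coprime, so the S-polynomial reduces to 0 (Buchberger's first criterion).
S(f_3,f_4): lcm = x_1**2*x_2. S = 3/5*x_1**2*x_3 + 4/3*x_1*x_2**2 + 8/3*x_1*x_2 + 2/5*x_1*x_3**2 - 3/5*x_1*x_3 + 1/5*x_1 - 4/3*x_2**2 + 4/3*x_2.
  leading term x_1**2*x_3: subtract (-1/5*x_1*x_3)·f_1 from 3/5*x_1**2*x_3 + 4/3*x_1*x_2**2 + 8/3*x_1*x_2 + 2/5*x_1*x_3**2 - 3/5*x_1*x_3 + 1/5*x_1 - 4/3*x_2**2 + 4/3*x_2 → 4/3*x_1*x_2**2 + 8/3*x_1*x_2 + 2/5*x_1*x_3**2 - 3/5*x_1*x_3 + 1/5*x_1 - 4/3*x_2**2 + 4/3*x_2
  leading term x_1*x_2**2: subtract (-4/9*x_2**2)·f_1 from 4/3*x_1*x_2**2 + 8/3*x_1*x_2 + 2/5*x_1*x_3**2 - 3/5*x_1*x_3 + 1/5*x_1 - 4/3*x_2**2 + 4/3*x_2 → 8/3*x_1*x_2 + 2/5*x_1*x_3**2 - 3/5*x_1*x_3 + 1/5*x_1 - 4/3*x_2**2 + 4/3*x_2
  leading term x_1*x_2: subtract (-8/9*x_2)·f_1 from 8/3*x_1*x_2 + 2/5*x_1*x_3**2 - 3/5*x_1*x_3 + 1/5*x_1 - 4/3*x_2**2 + 4/3*x_2 → 2/5*x_1*x_3**2 - 3/5*x_1*x_3 + 1/5*x_1 - 4/3*x_2**2 + 4/3*x_2
  leading term x_1*x_3**2: subtract (-2/15*x_3**2)·f_1 from 2/5*x_1*x_3**2 - 3/5*x_1*x_3 + 1/5*x_1 - 4/3*x_2**2 + 4/3*x_2 → -3/5*x_1*x_3 + 1/5*x_1 - 4/3*x_2**2 + 4/3*x_2
  leading term x_1*x_3: subtract (1/5*x_3)·f_1 from -3/5*x_1*x_3 + 1/5*x_1 - 4/3*x_2**2 + 4/3*x_2 → 1/5*x_1 - 4/3*x_2**2 + 4/3*x_2
  leading term x_1: subtract (-1/15)·f_1 from 1/5*x_1 - 4/3*x_2**2 + 4/3*x_2 → -4/3*x_2**2 + 4/3*x_2
  leading term x_2**2: subtract (4/21*x_2)·f_2 from -4/3*x_2**2 + 4/3*x_2 → 0
  remainder 0.

S(f_1,h_5): leading monomials are coprime, so the S-polynomial reduces to 0 (Buchberger's first criterion).
S(f_2,h_5): leading monomials are coprime, so the S-polynomial reduces to 0 (Buchberger's first criterion).
S(f_3,h_5): leading monomials are coprime, so the S-polynomial reduces to 0 (Buchberger's first criterion).
S(f_4,h_5): leading monomials are coprime, so the S-polynomial reduces to 0 (Buchberger's first criterion).
Every S-polynomial of the final basis reduces to 0, so we have a Gröbner basis.
Inter-reduce: drop elements whose leading term is divisible by another's, tail-reduce, and make monic.
Reduced Gröbner basis: {x_1, x_2 - 1, x_3**2 - 3/2*x_3 + 1/2}.
Label its elements g_1 = x_1, g_2 = x_2 - 1, g_3 = x_3**2 - 3/2*x_3 + 1/2.

Reduce p = -6*x_1*x_2 + 3/4*x_2 - 3/4 modulo G:
  leading term x_1*x_2: subtract (-6*x_2)·g_1 from -6*x_1*x_2 + 3/4*x_2 - 3/4 → 3/4*x_2 - 3/4
  leading term x_2: subtract (3/4)·g_2 from 3/4*x_2 - 3/4 → 0
  normal form = 0.
Since the normal form is 0, p ∈ I.

-6*x_1*x_2 + 3/4*x_2 - 3/4 lies in I (it reduces to 0).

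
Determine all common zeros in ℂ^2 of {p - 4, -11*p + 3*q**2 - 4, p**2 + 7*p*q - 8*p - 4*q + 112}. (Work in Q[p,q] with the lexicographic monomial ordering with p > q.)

{(4, -4)}

Compute a lex Gröbner basis by Buchberger's algorithm.
f_1 = p - 4, LT = p.
f_2 = -11*p + 3*q**2 - 4, LT = p.
f_3 = p**2 + 7*p*q - 8*p - 4*q + 112, LT = p**2.

S(f_1,f_2): lcm = p. S = 3/11*q**2 - 48/11.
  leading term q**2: no divisor's leading term divides it; move 3/11*q**2 to the remainder.
  leading term 1: no divisor's leading term divides it; move -48/11 to the remainder.
  remainder 3/11*q**2 - 48/11 ≠ 0; add h_4 = 3/11*q**2 - 48/11 to the basis.

S(f_1,f_3): lcm = p**2. S = -7*p*q + 4*p + 4*q - 112.
  leading term p*q: subtract (-7*q)·f_1 from -7*p*q + 4*p + 4*q - 112 → 4*p - 24*q - 112
  leading term p: subtract (4)·f_1 from 4*p - 24*q - 112 → -24*q - 96
  leading term q: no divisor's leading term divides it; move -24*q to the remainder.
  leading term 1: no divisor's leading term divides it; move -96 to the remainder.
  remainder -24*q - 96 ≠ 0; add h_5 = -24*q - 96 to the basis.

The other S-polynomials (S(f_2,f_3), S(f_1,h_4), S(f_2,h_4), S(f_3,h_4), S(f_1,h_5), S(f_2,h_5), S(f_3,h_5), S(h_4,h_5)) all reduce to 0 modulo the current basis, so we have a Gröbner basis.
Inter-reduce: drop elements whose leading term is divisible by another's, tail-reduce, and make monic.
Reduced Gröbner basis: {p - 4, q + 4}.

Since the basis is lex-ordered, q + 4 is univariate in q. Its roots are {-4}. Back-substituting each root into the other basis elements fixes the other coordinates.
  q = -4: the earlier basis element becomes p - 4 = 0, giving p = 4 — point (4, -4).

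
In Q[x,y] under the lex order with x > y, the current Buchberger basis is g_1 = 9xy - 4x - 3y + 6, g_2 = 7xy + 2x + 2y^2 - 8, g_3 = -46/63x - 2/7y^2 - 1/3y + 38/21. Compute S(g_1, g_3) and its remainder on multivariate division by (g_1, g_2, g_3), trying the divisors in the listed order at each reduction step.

S(g_1, g_3) = -4/9x - 9/23y^3 - 21/46y^2 + 148/69y + 2/3; remainder on division = -9/23y^3 - 13/46y^2 + 54/23y - 10/23.

lcm(LM(g_1), LM(g_3)) = xy.
S = (lcm/LT(g_1))·g_1 − (lcm/LT(g_3))·g_3 = -4/9x - 9/23y^3 - 21/46y^2 + 148/69y + 2/3.
Reduce S modulo (g_1, g_2, g_3) in that order:
  leading term x: subtract (14/23)·g_3 from -4/9x - 9/23y^3 - 21/46y^2 + 148/69y + 2/3 → -9/23y^3 - 13/46y^2 + 54/23y - 10/23
  leading term y^3: no divisor's leading term divides it; move -9/23y^3 to the remainder.
  leading term y^2: no divisor's leading term divides it; move -13/46y^2 to the remainder.
  leading term y: no divisor's leading term divides it; move 54/23y to the remainder.
  leading term 1: no divisor's leading term divides it; move -10/23 to the remainder.
The remainder -9/23y^3 - 13/46y^2 + 54/23y - 10/23 is nonzero, so it would be added as the next basis element.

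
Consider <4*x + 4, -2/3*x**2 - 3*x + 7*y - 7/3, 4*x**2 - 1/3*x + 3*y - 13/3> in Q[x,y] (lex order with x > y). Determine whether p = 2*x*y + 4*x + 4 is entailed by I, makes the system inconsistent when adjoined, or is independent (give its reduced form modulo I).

2*x*y + 4*x + 4 lies in I (it reduces to 0).

First compute the reduced Gröbner basis of I by Buchberger's algorithm.
f_1 = 4*x + 4, LT = x.
f_2 = -2/3*x**2 - 3*x + 7*y - 7/3, LT = x**2.
f_3 = 4*x**2 - 1/3*x + 3*y - 13/3, LT = x**2.

S(f_1,f_2): lcm = x**2. S = -7/2*x + 21/2*y - 7/2.
  leading term x: subtract (-7/8)·f_1 from -7/2*x + 21/2*y - 7/2 → 21/2*y
  leading term y: no divisor's leading term divides it; move 21/2*y to the remainder.
  remainder 21/2*y ≠ 0; add h_4 = 21/2*y to the basis.

The other S-polynomials (S(f_1,f_3), S(f_2,f_3), S(f_1,h_4), S(f_2,h_4), S(f_3,h_4)) all reduce to 0 modulo the current basis, so we have a Gröbner basis.
Inter-reduce: drop elements whose leading term is divisible by another's, tail-reduce, and make monic.
Reduced Gröbner basis: {x + 1, y}.
Label its elements g_1 = x + 1, g_2 = y.

Reduce p = 2*x*y + 4*x + 4 modulo G:
  leading term x*y: subtract (2*y)·g_1 from 2*x*y + 4*x + 4 → 4*x - 2*y + 4
  leading term x: subtract (4)·g_1 from 4*x - 2*y + 4 → -2*y
  leading term y: subtract (-2)·g_2 from -2*y → 0
  normal form = 0.
Since the normal form is 0, p ∈ I.

Ideal membership is decidable via reduction modulo a Gröbner basis.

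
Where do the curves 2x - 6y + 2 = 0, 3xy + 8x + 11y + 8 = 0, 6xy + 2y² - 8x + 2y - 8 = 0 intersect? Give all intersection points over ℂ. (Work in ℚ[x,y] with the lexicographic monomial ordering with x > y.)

{(-1, 0)}

Compute a lex Gröbner basis by Buchberger's algorithm.
f_1 = 2x - 6y + 2, LT = x.
f_2 = 3xy + 8x + 11y + 8, LT = xy.
f_3 = 6xy - 8x + 2y² + 2y - 8, LT = xy.

S(f_1,f_2): lcm = xy. S = -8/3x - 3y² - 8/3y - 8/3.
  leading term x: subtract (-4/3)·f_1 from -8/3x - 3y² - 8/3y - 8/3 → -3y² - 32/3y
  leading term y²: no divisor's leading term divides it; move -3y² to the remainder.
  leading term y: no divisor's leading term divides it; move -32/3y to the remainder.
  remainder -3y² - 32/3y ≠ 0; add h_4 = -3y² - 32/3y to the basis.

S(f_1,f_3): lcm = xy. S = 4/3x - 10/3y² + ⅔y + 4/3.
  leading term x: subtract (⅔)·f_1 from 4/3x - 10/3y² + ⅔y + 4/3 → -10/3y² + 14/3y
  leading term y²: subtract (10/9)·h_4 from -10/3y² + 14/3y → 446/27y
  leading term y: no divisor's leading term divides it; move 446/27y to the remainder.
  remainder 446/27y ≠ 0; add h_5 = 446/27y to the basis.

The other S-polynomials (S(f_2,f_3), S(f_1,h_4), S(f_2,h_4), S(f_3,h_4), S(f_1,h_5), S(f_2,h_5), S(f_3,h_5), S(h_4,h_5)) all reduce to 0 modulo the current basis, so we have a Gröbner basis.
Inter-reduce: drop elements whose leading term is divisible by another's, tail-reduce, and make monic.
Reduced Gröbner basis: {x + 1, y}.

Elimination: the polynomial y lies in the elimination ideal for y, so y ∈ {0}. For each such y, the remaining basis elements (now univariate) give the rest of the solution.
  y = 0: the earlier basis element becomes x + 1 = 0, giving x = -1 — point (-1, 0).
Substituting each solution back into the original system confirms all equations vanish.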